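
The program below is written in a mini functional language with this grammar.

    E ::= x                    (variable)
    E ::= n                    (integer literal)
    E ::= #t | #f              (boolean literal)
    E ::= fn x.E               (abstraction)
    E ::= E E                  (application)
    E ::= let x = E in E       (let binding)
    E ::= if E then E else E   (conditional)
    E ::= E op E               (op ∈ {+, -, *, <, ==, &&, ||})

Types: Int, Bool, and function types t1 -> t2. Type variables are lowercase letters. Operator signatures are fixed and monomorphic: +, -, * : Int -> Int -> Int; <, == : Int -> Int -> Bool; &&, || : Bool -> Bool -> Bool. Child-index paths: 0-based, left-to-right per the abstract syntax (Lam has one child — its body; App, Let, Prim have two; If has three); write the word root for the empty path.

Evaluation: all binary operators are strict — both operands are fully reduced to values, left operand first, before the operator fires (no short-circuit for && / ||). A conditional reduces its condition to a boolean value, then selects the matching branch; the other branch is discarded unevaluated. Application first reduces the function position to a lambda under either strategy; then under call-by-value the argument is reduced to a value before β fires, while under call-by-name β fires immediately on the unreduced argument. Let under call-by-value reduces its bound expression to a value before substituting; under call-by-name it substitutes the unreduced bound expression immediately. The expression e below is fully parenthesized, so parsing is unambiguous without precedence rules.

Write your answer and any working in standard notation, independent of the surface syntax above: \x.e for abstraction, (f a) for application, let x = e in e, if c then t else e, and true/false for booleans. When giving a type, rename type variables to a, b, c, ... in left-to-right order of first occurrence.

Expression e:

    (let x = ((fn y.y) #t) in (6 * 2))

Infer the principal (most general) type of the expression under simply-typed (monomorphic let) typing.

Answer: Int

Trace:
y : a
\y._ : a -> a
  unify a -> a ~ Bool -> b
  unify a ~ Bool
  unify Bool ~ b
_ _ : Bool
let x : Bool
  unify Int ~ Int
  unify Int ~ Int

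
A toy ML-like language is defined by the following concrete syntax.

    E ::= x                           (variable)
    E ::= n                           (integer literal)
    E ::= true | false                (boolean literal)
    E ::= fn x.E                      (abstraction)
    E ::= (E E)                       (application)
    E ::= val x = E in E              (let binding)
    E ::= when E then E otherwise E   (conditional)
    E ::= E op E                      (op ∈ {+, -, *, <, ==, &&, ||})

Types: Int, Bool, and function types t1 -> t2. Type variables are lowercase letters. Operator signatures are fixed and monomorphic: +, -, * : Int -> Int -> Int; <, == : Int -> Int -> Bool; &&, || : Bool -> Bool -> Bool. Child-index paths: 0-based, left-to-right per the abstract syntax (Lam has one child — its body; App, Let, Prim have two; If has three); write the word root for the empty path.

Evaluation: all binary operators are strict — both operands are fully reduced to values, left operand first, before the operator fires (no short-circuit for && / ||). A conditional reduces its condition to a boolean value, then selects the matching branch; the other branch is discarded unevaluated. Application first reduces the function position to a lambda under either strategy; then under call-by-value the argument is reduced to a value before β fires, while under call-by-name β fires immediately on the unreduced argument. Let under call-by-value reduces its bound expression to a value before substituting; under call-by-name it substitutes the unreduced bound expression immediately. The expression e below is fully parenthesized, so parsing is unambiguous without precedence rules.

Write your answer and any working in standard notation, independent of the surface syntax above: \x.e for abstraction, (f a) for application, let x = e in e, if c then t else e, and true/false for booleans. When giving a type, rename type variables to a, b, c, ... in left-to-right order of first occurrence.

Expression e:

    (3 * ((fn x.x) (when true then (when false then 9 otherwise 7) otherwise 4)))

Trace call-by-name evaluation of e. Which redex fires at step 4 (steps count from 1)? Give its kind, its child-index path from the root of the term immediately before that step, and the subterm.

Derivation:
step 0: (3 * ((\x.x) (if true then (if false then 9 else 7) else 4)))
step 1: [beta@1] (3 * (if true then (if false then 9 else 7) else 4))
step 2: [if@1] (3 * (if false then 9 else 7))
step 3: [if@1] (3 * 7)
step 4: [delta@root] 21

Answer: delta at root : (3 * 7)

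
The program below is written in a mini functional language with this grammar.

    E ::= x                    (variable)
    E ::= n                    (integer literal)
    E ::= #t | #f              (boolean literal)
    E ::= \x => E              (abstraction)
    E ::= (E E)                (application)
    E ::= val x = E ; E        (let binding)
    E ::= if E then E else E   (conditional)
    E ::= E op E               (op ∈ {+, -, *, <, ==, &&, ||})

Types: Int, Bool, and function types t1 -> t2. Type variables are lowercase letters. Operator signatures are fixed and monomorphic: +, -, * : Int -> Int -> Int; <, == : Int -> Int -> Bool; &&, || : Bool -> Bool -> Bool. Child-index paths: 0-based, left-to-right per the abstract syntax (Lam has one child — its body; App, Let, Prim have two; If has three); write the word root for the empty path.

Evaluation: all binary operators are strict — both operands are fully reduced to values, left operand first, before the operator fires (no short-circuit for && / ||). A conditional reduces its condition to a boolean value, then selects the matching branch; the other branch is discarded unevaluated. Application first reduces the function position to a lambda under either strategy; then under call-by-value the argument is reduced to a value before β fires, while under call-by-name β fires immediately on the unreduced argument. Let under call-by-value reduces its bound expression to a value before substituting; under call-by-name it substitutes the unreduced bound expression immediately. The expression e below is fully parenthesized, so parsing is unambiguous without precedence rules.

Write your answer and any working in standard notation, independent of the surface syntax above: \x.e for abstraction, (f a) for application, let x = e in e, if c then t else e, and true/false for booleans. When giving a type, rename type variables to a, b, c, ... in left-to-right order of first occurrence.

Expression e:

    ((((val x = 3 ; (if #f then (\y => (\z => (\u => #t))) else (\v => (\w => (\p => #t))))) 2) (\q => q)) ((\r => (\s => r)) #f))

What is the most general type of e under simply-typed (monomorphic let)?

Trace:
let x : Int
  unify Bool ~ Bool
\u._ : c -> Bool
\z._ : b -> c -> Bool
\y._ : a -> b -> c -> Bool
\p._ : f -> Bool
\w._ : e -> f -> Bool
\v._ : d -> e -> f -> Bool
  unify a -> b -> c -> Bool ~ d -> e -> f -> Bool
  unify a ~ d
  unify b -> c -> Bool ~ e -> f -> Bool
  unify b ~ e
  unify c -> Bool ~ f -> Bool
  unify c ~ f
  unify Bool ~ Bool
  unify d -> e -> f -> Bool ~ Int -> g
  unify d ~ Int
  unify e -> f -> Bool ~ g
_ _ : e -> f -> Bool
q : h
\q._ : h -> h
  unify e -> f -> Bool ~ (h -> h) -> i
  unify e ~ h -> h
  unify f -> Bool ~ i
_ _ : f -> Bool
r : j
\s._ : k -> j
\r._ : j -> k -> j
  unify j -> k -> j ~ Bool -> l
  unify j ~ Bool
  unify k -> Bool ~ l
_ _ : k -> Bool
  unify f -> Bool ~ (k -> Bool) -> m
  unify f ~ k -> Bool
  unify Bool ~ m
_ _ : Bool

Answer: Bool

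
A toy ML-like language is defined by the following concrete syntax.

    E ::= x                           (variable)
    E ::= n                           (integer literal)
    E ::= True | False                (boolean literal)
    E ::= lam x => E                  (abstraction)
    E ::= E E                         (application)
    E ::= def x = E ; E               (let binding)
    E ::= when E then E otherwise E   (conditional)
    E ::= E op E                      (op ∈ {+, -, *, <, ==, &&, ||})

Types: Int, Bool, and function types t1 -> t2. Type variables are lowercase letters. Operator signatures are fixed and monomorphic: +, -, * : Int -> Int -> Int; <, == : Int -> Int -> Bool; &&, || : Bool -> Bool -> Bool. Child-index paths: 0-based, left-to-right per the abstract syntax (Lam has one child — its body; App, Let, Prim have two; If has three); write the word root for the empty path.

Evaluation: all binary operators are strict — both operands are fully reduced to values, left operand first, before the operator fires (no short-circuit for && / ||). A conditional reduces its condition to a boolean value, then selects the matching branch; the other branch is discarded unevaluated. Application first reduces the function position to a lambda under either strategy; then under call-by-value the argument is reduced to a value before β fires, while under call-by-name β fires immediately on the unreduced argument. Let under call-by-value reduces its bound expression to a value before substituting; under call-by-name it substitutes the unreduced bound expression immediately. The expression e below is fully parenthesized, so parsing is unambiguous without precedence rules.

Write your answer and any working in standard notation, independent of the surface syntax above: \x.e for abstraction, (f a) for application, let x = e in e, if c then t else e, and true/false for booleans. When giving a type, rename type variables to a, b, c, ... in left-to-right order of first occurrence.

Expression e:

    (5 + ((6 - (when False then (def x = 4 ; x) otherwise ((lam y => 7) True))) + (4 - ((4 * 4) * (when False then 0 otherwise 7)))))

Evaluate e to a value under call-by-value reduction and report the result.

Trace:
step 0: (5 + ((6 - (if false then (let x = 4 in x) else ((\y.7) true))) + (4 - ((4 * 4) * (if false then 0 else 7)))))
step 1: [if@1.0.1] (5 + ((6 - ((\y.7) true)) + (4 - ((4 * 4) * (if false then 0 else 7)))))
step 2: [beta@1.0.1] (5 + ((6 - 7) + (4 - ((4 * 4) * (if false then 0 else 7)))))
step 3: [delta@1.0] (5 + (-1 + (4 - ((4 * 4) * (if false then 0 else 7)))))
step 4: [delta@1.1.1.0] (5 + (-1 + (4 - (16 * (if false then 0 else 7)))))
step 5: [if@1.1.1.1] (5 + (-1 + (4 - (16 * 7))))
step 6: [delta@1.1.1] (5 + (-1 + (4 - 112)))
step 7: [delta@1.1] (5 + (-1 + -108))
step 8: [delta@1] (5 + -109)
step 9: [delta@root] -104

Answer: -104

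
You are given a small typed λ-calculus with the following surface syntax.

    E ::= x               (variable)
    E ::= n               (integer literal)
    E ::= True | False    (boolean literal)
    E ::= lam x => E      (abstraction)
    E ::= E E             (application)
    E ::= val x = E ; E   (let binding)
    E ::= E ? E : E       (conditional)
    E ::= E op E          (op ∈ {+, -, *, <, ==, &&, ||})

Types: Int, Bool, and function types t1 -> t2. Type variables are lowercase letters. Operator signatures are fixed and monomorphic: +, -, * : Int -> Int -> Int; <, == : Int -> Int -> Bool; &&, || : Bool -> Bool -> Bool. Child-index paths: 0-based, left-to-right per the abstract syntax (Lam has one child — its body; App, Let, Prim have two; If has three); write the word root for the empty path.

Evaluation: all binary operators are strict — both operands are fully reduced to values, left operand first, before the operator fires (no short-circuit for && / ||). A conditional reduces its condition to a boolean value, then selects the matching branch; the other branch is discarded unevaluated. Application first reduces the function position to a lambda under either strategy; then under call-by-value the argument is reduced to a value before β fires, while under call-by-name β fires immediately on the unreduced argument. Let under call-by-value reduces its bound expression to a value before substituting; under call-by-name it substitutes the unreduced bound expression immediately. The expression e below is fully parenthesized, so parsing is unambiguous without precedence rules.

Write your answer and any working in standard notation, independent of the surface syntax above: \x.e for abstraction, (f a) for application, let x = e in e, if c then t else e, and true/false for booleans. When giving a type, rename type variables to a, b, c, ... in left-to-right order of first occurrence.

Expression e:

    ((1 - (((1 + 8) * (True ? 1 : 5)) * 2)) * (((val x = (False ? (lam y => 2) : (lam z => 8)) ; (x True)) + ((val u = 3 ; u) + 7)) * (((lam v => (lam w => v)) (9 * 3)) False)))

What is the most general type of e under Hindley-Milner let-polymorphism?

Working:
  unify Int ~ Int
  unify Int ~ Int
  unify Int ~ Int
  unify Int ~ Int
  unify Bool ~ Bool
  unify Int ~ Int
  unify Int ~ Int
  unify Int ~ Int
  unify Int ~ Int
  unify Int ~ Int
  unify Int ~ Int
  unify Bool ~ Bool
\y._ : a -> Int
\z._ : b -> Int
  unify a -> Int ~ b -> Int
  unify a ~ b
  unify Int ~ Int
let x : forall. b -> Int
x : c -> Int
  unify c -> Int ~ Bool -> d
  unify c ~ Bool
  unify Int ~ d
_ _ : Int
  unify Int ~ Int
let u : Int
u : Int
  unify Int ~ Int
  unify Int ~ Int
  unify Int ~ Int
  unify Int ~ Int
v : e
\w._ : f -> e
\v._ : e -> f -> e
  unify Int ~ Int
  unify Int ~ Int
  unify e -> f -> e ~ Int -> g
  unify e ~ Int
  unify f -> Int ~ g
_ _ : f -> Int
  unify f -> Int ~ Bool -> h
  unify f ~ Bool
  unify Int ~ h
_ _ : Int
  unify Int ~ Int
  unify Int ~ Int

Answer: Int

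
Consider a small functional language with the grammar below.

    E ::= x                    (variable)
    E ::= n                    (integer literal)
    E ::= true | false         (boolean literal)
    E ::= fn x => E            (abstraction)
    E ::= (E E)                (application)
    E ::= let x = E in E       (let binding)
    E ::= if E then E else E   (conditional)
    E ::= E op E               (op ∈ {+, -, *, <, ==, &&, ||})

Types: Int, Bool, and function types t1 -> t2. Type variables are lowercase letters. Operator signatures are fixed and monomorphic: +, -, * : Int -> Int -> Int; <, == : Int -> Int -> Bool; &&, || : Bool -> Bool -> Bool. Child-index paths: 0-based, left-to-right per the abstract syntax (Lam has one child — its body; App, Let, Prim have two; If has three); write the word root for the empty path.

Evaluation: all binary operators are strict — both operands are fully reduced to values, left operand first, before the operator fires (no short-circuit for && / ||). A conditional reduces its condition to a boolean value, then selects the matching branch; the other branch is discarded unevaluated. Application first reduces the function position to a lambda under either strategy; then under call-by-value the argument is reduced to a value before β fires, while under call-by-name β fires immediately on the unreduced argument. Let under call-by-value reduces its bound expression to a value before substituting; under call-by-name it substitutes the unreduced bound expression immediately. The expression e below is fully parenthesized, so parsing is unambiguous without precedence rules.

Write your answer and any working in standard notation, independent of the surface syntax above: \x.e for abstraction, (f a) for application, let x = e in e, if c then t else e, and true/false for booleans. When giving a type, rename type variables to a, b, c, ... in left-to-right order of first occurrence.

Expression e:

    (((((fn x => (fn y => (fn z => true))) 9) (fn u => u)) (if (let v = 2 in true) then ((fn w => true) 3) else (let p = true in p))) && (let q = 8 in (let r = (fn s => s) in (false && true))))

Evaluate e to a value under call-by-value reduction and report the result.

Derivation:
step 0: (((((\x.(\y.(\z.true))) 9) (\u.u)) (if (let v = 2 in true) then ((\w.true) 3) else (let p = true in p))) && (let q = 8 in (let r = (\s.s) in (false && true))))
step 1: [beta@0.0.0] ((((\y.(\z.true)) (\u.u)) (if (let v = 2 in true) then ((\w.true) 3) else (let p = true in p))) && (let q = 8 in (let r = (\s.s) in (false && true))))
step 2: [beta@0.0] (((\z.true) (if (let v = 2 in true) then ((\w.true) 3) else (let p = true in p))) && (let q = 8 in (let r = (\s.s) in (false && true))))
step 3: [let@0.1.0] (((\z.true) (if true then ((\w.true) 3) else (let p = true in p))) && (let q = 8 in (let r = (\s.s) in (false && true))))
step 4: [if@0.1] (((\z.true) ((\w.true) 3)) && (let q = 8 in (let r = (\s.s) in (false && true))))
step 5: [beta@0.1] (((\z.true) true) && (let q = 8 in (let r = (\s.s) in (false && true))))
step 6: [beta@0] (true && (let q = 8 in (let r = (\s.s) in (false && true))))
step 7: [let@1] (true && (let r = (\s.s) in (false && true)))
step 8: [let@1] (true && (false && true))
step 9: [delta@1] (true && false)
step 10: [delta@root] false

Answer: false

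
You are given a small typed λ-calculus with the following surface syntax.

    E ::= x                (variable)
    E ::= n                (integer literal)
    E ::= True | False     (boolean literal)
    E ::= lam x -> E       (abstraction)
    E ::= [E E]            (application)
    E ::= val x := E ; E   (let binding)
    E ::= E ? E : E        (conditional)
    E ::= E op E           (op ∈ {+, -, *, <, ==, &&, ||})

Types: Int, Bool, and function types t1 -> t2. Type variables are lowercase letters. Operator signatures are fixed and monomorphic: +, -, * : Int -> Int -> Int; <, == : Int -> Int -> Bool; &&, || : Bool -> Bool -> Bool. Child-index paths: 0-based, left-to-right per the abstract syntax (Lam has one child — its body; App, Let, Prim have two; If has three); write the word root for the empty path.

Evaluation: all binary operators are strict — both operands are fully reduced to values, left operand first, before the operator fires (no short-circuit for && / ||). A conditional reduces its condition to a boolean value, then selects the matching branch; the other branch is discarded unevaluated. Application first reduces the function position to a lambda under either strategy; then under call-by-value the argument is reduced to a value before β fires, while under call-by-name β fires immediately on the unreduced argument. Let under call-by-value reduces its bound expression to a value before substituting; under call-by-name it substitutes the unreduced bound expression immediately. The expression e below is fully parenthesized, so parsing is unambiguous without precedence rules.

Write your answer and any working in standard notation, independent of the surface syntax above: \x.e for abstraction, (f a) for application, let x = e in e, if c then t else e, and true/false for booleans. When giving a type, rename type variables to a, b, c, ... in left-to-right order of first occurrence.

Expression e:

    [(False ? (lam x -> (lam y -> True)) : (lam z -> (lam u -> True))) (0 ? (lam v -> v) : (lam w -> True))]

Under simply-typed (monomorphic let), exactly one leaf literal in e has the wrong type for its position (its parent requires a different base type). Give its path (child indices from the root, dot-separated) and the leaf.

Answer: 1.0 : 0

Derivation:
  unify Bool ~ Bool
\y._ : b -> Bool
\x._ : a -> b -> Bool
\u._ : d -> Bool
\z._ : c -> d -> Bool
  unify a -> b -> Bool ~ c -> d -> Bool
  unify a ~ c
  unify b -> Bool ~ d -> Bool
  unify b ~ d
  unify Bool ~ Bool
  unify Int ~ Bool
  FAIL: mismatch Int ~ Bool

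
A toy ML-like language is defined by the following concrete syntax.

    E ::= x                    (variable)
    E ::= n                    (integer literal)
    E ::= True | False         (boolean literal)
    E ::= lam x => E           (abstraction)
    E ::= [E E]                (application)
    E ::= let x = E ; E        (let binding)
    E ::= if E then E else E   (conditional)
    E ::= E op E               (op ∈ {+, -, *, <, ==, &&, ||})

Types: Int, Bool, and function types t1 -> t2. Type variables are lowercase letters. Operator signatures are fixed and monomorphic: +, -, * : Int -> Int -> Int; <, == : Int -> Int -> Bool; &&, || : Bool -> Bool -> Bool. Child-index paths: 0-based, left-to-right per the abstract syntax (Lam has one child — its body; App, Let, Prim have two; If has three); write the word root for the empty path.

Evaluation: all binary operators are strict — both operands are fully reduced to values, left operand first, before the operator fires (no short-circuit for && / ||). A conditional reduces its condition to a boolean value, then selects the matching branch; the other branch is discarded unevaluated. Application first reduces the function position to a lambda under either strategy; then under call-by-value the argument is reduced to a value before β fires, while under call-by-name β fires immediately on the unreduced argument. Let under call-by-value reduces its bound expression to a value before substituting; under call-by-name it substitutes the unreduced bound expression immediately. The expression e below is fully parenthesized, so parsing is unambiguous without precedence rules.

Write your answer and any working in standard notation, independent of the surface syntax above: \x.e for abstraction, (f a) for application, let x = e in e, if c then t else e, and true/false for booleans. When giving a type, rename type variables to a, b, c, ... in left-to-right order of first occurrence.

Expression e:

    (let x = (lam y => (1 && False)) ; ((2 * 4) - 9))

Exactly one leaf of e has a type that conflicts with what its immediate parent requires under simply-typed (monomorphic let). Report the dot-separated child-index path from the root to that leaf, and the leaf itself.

Answer: 0.0.0 : 1

Trace:
  unify Int ~ Bool
  FAIL: mismatch Int ~ Bool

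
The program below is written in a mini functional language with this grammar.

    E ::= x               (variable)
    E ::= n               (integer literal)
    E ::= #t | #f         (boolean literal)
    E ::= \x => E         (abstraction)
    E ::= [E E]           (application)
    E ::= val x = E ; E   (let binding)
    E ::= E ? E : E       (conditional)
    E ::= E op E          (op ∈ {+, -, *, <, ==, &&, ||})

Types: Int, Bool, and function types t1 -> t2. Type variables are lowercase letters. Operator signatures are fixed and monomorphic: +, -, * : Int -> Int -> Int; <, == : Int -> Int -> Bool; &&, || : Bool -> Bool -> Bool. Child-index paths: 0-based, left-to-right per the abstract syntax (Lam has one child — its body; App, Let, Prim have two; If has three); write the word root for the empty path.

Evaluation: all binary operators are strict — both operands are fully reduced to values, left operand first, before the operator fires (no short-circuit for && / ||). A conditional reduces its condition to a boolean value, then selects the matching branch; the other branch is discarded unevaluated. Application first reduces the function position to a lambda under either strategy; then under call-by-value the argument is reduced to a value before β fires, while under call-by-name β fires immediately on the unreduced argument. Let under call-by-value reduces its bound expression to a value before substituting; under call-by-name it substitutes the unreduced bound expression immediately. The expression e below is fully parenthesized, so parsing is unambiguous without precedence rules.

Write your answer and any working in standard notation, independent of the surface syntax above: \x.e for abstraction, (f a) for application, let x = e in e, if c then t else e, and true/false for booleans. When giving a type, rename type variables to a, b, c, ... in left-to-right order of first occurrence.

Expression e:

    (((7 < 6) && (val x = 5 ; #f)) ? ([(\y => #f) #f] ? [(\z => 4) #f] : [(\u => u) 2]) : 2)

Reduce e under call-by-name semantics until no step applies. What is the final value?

Answer: 2

Derivation:
step 0: (if ((7 < 6) && (let x = 5 in false)) then (if ((\y.false) false) then ((\z.4) false) else ((\u.u) 2)) else 2)
step 1: [delta@0.0] (if (false && (let x = 5 in false)) then (if ((\y.false) false) then ((\z.4) false) else ((\u.u) 2)) else 2)
step 2: [let@0.1] (if (false && false) then (if ((\y.false) false) then ((\z.4) false) else ((\u.u) 2)) else 2)
step 3: [delta@0] (if false then (if ((\y.false) false) then ((\z.4) false) else ((\u.u) 2)) else 2)
step 4: [if@root] 2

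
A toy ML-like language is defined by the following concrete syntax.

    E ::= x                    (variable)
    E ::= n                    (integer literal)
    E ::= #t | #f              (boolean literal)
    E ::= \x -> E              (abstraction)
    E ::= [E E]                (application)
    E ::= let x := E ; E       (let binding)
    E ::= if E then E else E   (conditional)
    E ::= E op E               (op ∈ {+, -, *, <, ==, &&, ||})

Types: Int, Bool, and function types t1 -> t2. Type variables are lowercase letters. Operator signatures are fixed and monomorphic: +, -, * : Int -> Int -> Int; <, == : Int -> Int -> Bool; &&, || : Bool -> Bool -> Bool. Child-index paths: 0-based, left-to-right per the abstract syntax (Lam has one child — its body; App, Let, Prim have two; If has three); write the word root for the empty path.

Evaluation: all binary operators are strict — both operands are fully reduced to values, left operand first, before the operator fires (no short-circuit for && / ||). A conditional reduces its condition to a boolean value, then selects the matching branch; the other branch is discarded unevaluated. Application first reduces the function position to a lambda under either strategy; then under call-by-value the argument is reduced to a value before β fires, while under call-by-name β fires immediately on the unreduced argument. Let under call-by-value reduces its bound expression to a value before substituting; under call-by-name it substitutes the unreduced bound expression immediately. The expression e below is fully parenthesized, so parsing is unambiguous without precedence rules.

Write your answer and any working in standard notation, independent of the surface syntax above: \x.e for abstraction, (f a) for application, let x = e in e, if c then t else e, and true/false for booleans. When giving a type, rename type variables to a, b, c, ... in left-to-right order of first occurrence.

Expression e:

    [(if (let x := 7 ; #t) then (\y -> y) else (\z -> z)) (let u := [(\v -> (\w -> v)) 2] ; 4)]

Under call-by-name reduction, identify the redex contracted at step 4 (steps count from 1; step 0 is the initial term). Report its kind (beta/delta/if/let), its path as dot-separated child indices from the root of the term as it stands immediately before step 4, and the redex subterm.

Trace:
step 0: ((if (let x = 7 in true) then (\y.y) else (\z.z)) (let u = ((\v.(\w.v)) 2) in 4))
step 1: [let@0.0] ((if true then (\y.y) else (\z.z)) (let u = ((\v.(\w.v)) 2) in 4))
step 2: [if@0] ((\y.y) (let u = ((\v.(\w.v)) 2) in 4))
step 3: [beta@root] (let u = ((\v.(\w.v)) 2) in 4)
step 4: [let@root] 4

Answer: let at root : (let u = ((\v.(\w.v)) 2) in 4)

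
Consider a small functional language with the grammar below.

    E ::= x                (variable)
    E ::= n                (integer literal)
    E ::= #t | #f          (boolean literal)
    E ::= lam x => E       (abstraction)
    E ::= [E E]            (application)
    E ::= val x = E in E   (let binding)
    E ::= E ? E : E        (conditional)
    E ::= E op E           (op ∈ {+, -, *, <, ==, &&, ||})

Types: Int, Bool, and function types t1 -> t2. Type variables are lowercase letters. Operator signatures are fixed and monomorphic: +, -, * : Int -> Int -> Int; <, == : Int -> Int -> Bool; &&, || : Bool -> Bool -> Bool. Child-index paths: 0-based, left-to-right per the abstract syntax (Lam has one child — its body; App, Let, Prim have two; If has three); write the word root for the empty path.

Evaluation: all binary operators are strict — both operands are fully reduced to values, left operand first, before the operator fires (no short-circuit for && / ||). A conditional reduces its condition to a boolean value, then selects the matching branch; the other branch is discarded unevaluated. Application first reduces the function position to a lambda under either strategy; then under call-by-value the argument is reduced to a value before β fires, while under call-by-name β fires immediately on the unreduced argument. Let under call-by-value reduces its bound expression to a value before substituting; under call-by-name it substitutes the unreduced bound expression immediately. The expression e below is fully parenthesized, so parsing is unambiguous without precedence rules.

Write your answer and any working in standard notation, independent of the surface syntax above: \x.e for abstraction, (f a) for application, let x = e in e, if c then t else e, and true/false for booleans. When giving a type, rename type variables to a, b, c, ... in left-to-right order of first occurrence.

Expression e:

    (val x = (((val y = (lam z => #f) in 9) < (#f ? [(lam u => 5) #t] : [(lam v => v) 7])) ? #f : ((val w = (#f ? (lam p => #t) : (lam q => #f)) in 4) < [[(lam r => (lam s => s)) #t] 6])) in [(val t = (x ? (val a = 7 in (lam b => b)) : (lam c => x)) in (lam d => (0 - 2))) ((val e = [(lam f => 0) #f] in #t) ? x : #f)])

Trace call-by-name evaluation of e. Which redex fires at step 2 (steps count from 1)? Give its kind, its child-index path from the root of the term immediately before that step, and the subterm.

Trace:
step 0: (let x = (if ((let y = (\z.false) in 9) < (if false then ((\u.5) true) else ((\v.v) 7))) then false else ((let w = (if false then (\p.true) else (\q.false)) in 4) < (((\r.(\s.s)) true) 6))) in ((let t = (if x then (let a = 7 in (\b.b)) else (\c.x)) in (\d.(0 - 2))) (if (let e = ((\f.0) false) in true) then x else false)))
step 1: [let@root] ((let t = (if (if ((let y = (\z.false) in 9) < (if false then ((\u.5) true) else ((\v.v) 7))) then false else ((let w = (if false then (\p.true) else (\q.false)) in 4) < (((\r.(\s.s)) true) 6))) then (let a = 7 in (\b.b)) else (\c.(if ((let y = (\z.false) in 9) < (if false then ((\u.5) true) else ((\v.v) 7))) then false else ((let w = (if false then (\p.true) else (\q.false)) in 4) < (((\r.(\s.s)) true) 6))))) in (\d.(0 - 2))) (if (let e = ((\f.0) false) in true) then (if ((let y = (\z.false) in 9) < (if false then ((\u.5) true) else ((\v.v) 7))) then false else ((let w = (if false then (\p.true) else (\q.false)) in 4) < (((\r.(\s.s)) true) 6))) else false))
step 2: [let@0] ((\d.(0 - 2)) (if (let e = ((\f.0) false) in true) then (if ((let y = (\z.false) in 9) < (if false then ((\u.5) true) else ((\v.v) 7))) then false else ((let w = (if false then (\p.true) else (\q.false)) in 4) < (((\r.(\s.s)) true) 6))) else false))

Answer: let at 0 : (let t = (if (if ((let y = (\z.false) in 9) < (if false then ((\u.5) true) else ((\v.v) 7))) then false else ((let w = (if false then (\p.true) else (\q.false)) in 4) < (((\r.(\s.s)) true) 6))) then (let a = 7 in (\b.b)) else (\c.(if ((let y = (\z.false) in 9) < (if false then ((\u.5) true) else ((\v.v) 7))) then false else ((let w = (if false then (\p.true) else (\q.false)) in 4) < (((\r.(\s.s)) true) 6))))) in (\d.(0 - 2)))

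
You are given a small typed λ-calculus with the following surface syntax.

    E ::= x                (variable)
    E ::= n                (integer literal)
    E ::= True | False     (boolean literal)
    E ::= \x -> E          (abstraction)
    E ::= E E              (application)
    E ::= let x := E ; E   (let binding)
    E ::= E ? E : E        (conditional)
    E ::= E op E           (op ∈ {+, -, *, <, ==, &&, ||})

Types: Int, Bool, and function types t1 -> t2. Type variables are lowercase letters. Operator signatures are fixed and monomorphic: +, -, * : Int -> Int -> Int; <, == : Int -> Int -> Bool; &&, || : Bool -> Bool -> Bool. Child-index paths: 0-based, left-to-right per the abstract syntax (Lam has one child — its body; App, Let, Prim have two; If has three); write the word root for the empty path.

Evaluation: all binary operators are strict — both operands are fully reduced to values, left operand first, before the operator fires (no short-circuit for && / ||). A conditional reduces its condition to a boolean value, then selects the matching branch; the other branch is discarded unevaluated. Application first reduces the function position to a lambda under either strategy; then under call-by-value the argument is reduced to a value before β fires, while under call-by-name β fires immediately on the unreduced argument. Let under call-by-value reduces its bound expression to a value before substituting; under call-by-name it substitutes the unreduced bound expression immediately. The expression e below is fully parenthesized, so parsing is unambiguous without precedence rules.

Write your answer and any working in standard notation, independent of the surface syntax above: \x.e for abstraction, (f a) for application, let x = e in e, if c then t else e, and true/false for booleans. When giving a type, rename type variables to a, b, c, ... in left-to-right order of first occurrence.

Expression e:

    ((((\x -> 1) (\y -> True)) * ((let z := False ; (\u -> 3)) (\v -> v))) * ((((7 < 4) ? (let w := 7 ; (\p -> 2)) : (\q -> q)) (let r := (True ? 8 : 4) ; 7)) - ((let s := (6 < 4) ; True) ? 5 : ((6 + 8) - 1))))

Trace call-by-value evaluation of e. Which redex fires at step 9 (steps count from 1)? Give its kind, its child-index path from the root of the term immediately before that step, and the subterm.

Derivation:
step 0: ((((\x.1) (\y.true)) * ((let z = false in (\u.3)) (\v.v))) * (((if (7 < 4) then (let w = 7 in (\p.2)) else (\q.q)) (let r = (if true then 8 else 4) in 7)) - (if (let s = (6 < 4) in true) then 5 else ((6 + 8) - 1))))
step 1: [beta@0.0] ((1 * ((let z = false in (\u.3)) (\v.v))) * (((if (7 < 4) then (let w = 7 in (\p.2)) else (\q.q)) (let r = (if true then 8 else 4) in 7)) - (if (let s = (6 < 4) in true) then 5 else ((6 + 8) - 1))))
step 2: [let@0.1.0] ((1 * ((\u.3) (\v.v))) * (((if (7 < 4) then (let w = 7 in (\p.2)) else (\q.q)) (let r = (if true then 8 else 4) in 7)) - (if (let s = (6 < 4) in true) then 5 else ((6 + 8) - 1))))
step 3: [beta@0.1] ((1 * 3) * (((if (7 < 4) then (let w = 7 in (\p.2)) else (\q.q)) (let r = (if true then 8 else 4) in 7)) - (if (let s = (6 < 4) in true) then 5 else ((6 + 8) - 1))))
step 4: [delta@0] (3 * (((if (7 < 4) then (let w = 7 in (\p.2)) else (\q.q)) (let r = (if true then 8 else 4) in 7)) - (if (let s = (6 < 4) in true) then 5 else ((6 + 8) - 1))))
step 5: [delta@1.0.0.0] (3 * (((if false then (let w = 7 in (\p.2)) else (\q.q)) (let r = (if true then 8 else 4) in 7)) - (if (let s = (6 < 4) in true) then 5 else ((6 + 8) - 1))))
step 6: [if@1.0.0] (3 * (((\q.q) (let r = (if true then 8 else 4) in 7)) - (if (let s = (6 < 4) in true) then 5 else ((6 + 8) - 1))))
step 7: [if@1.0.1.0] (3 * (((\q.q) (let r = 8 in 7)) - (if (let s = (6 < 4) in true) then 5 else ((6 + 8) - 1))))
step 8: [let@1.0.1] (3 * (((\q.q) 7) - (if (let s = (6 < 4) in true) then 5 else ((6 + 8) - 1))))
step 9: [beta@1.0] (3 * (7 - (if (let s = (6 < 4) in true) then 5 else ((6 + 8) - 1))))

Answer: beta at 1.0 : ((\q.q) 7)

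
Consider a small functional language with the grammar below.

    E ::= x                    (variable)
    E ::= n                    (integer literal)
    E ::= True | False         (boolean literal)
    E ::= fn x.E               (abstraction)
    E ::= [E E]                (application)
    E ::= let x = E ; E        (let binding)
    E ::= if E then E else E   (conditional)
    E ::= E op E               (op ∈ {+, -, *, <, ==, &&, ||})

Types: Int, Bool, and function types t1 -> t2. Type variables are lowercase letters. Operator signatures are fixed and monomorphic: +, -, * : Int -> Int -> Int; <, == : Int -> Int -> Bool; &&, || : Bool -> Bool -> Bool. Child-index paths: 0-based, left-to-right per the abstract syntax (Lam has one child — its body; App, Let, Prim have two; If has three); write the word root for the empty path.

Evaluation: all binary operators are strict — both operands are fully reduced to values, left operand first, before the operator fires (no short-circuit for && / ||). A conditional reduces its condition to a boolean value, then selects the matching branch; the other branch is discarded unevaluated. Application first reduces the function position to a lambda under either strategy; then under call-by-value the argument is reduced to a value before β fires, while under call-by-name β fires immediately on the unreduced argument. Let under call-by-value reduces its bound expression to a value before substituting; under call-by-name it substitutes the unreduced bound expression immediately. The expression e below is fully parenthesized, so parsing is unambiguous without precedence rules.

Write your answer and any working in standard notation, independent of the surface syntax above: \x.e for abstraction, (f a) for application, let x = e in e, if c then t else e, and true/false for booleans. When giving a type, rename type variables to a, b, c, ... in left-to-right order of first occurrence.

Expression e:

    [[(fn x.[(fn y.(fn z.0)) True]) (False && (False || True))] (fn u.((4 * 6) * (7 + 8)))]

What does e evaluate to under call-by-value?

Answer: 0

Derivation:
step 0: (((\x.((\y.(\z.0)) true)) (false && (false || true))) (\u.((4 * 6) * (7 + 8))))
step 1: [delta@0.1.1] (((\x.((\y.(\z.0)) true)) (false && true)) (\u.((4 * 6) * (7 + 8))))
step 2: [delta@0.1] (((\x.((\y.(\z.0)) true)) false) (\u.((4 * 6) * (7 + 8))))
step 3: [beta@0] (((\y.(\z.0)) true) (\u.((4 * 6) * (7 + 8))))
step 4: [beta@0] ((\z.0) (\u.((4 * 6) * (7 + 8))))
step 5: [beta@root] 0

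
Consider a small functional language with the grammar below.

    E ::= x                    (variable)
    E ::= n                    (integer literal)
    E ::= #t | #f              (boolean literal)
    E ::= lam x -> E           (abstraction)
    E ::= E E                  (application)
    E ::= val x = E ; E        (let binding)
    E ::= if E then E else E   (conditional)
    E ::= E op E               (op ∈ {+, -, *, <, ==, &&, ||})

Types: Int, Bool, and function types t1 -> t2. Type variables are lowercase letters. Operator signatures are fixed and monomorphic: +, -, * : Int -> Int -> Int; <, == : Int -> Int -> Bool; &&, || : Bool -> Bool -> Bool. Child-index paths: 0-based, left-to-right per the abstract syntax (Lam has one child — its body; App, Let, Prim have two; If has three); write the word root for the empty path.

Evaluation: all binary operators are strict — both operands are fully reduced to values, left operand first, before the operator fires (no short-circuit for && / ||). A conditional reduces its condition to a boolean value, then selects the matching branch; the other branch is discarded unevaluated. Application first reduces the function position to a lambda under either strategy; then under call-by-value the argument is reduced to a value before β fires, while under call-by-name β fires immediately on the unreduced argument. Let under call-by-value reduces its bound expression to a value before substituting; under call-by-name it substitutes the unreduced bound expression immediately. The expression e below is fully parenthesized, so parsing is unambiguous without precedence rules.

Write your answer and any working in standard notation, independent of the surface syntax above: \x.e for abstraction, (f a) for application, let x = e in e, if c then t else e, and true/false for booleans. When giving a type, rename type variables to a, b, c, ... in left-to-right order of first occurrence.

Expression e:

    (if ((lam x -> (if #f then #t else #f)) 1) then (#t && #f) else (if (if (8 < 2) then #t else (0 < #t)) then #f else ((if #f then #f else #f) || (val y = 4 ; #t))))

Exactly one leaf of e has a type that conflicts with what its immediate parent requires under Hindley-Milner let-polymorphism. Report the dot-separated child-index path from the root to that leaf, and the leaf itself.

Trace:
  unify Bool ~ Bool
  unify Bool ~ Bool
\x._ : a -> Bool
  unify a -> Bool ~ Int -> b
  unify a ~ Int
  unify Bool ~ b
_ _ : Bool
  unify Bool ~ Bool
  unify Bool ~ Bool
  unify Bool ~ Bool
  unify Int ~ Int
  unify Int ~ Int
  unify Bool ~ Bool
  unify Int ~ Int
  unify Bool ~ Int
  FAIL: mismatch Bool ~ Int

Answer: 2.0.2.1 : true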